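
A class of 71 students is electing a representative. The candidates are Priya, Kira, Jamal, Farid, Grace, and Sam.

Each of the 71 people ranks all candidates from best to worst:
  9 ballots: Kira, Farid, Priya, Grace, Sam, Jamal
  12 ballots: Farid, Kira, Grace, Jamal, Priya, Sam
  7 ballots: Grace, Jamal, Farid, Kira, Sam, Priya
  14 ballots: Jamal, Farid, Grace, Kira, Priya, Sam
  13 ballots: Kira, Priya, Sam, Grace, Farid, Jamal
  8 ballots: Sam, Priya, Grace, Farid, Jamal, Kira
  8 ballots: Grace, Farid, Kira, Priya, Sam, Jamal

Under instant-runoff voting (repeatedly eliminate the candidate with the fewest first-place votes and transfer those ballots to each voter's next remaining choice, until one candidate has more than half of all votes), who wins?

Round 1: Priya 0, Kira 22, Jamal 14, Farid 12, Grace 15, Sam 8. Priya eliminated.
Round 2: Kira 22, Jamal 14, Farid 12, Grace 15, Sam 8. Sam eliminated.
Round 3: Kira 22, Jamal 14, Farid 12, Grace 23. Farid eliminated.
Round 4: Kira 34, Jamal 14, Grace 23. Jamal eliminated.
Round 5: Kira 34, Grace 37. Grace has a majority (≥36).

Grace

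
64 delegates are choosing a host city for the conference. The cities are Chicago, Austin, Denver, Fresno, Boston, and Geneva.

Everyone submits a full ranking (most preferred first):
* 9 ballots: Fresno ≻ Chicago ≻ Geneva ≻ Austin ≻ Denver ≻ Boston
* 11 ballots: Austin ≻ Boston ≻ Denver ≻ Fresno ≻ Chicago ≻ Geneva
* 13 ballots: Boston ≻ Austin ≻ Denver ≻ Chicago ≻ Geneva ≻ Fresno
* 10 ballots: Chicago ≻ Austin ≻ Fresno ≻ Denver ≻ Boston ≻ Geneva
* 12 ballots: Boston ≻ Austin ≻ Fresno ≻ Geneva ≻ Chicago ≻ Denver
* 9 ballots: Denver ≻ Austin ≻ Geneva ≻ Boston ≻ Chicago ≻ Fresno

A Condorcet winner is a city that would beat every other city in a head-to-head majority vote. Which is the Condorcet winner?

Austin

Austin vs Chicago: 45–19
Austin vs Denver: 55–9
Austin vs Fresno: 55–9
Austin vs Boston: 39–25
Austin vs Geneva: 55–9
Austin beats every other city.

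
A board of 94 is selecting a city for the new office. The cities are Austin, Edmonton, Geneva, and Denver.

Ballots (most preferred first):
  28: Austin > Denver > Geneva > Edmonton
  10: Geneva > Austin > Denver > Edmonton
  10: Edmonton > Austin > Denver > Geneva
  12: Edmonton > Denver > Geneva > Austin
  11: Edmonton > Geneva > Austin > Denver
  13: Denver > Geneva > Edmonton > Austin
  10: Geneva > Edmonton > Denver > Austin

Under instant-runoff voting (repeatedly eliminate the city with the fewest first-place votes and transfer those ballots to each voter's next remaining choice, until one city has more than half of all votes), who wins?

Geneva

Round 1: Austin 28, Edmonton 33, Geneva 20, Denver 13. Denver eliminated.
Round 2: Austin 28, Edmonton 33, Geneva 33. Austin eliminated.
Round 3: Edmonton 33, Geneva 61. Geneva has a majority (≥48).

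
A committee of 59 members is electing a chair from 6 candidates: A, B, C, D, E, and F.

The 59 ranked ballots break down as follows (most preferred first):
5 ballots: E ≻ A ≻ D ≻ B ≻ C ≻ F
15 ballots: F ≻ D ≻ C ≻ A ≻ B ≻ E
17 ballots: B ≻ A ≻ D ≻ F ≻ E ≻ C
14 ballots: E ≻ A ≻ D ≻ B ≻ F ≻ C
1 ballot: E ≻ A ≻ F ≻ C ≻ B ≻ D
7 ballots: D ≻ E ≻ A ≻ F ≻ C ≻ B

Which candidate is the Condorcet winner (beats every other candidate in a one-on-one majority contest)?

A

A vs B: 42–17
A vs C: 44–15
A vs D: 37–22
A vs E: 32–27
A vs F: 44–15
A beats every other candidate.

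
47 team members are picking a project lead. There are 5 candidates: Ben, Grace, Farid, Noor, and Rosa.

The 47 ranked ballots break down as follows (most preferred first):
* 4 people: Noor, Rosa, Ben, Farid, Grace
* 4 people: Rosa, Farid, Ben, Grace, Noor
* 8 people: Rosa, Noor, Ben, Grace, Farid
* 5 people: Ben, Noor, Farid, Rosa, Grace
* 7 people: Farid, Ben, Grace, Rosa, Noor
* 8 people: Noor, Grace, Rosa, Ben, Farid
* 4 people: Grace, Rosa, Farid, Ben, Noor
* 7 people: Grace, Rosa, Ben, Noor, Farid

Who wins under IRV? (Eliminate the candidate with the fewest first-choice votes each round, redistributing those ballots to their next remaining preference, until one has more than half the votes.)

Noor

Round 1: Ben 5, Grace 11, Farid 7, Noor 12, Rosa 12. Ben eliminated.
Round 2: Grace 11, Farid 7, Noor 17, Rosa 12. Farid eliminated.
Round 3: Grace 18, Noor 17, Rosa 12. Rosa eliminated.
Round 4: Grace 22, Noor 25. Noor has a majority (≥24).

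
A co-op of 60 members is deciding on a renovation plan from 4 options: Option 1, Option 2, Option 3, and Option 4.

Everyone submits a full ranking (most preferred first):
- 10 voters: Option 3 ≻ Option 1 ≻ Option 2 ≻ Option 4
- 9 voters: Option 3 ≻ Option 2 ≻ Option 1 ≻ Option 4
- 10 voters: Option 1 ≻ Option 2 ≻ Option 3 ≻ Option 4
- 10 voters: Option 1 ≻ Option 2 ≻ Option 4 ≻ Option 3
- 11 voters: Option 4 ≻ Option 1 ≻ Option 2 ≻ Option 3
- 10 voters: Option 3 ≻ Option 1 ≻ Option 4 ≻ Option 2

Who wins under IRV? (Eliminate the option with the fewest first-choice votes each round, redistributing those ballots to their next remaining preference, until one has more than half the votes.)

Option 1

Round 1: Option 1 20, Option 2 0, Option 3 29, Option 4 11. Option 2 eliminated.
Round 2: Option 1 20, Option 3 29, Option 4 11. Option 4 eliminated.
Round 3: Option 1 31, Option 3 29. Option 1 has a majority (≥31).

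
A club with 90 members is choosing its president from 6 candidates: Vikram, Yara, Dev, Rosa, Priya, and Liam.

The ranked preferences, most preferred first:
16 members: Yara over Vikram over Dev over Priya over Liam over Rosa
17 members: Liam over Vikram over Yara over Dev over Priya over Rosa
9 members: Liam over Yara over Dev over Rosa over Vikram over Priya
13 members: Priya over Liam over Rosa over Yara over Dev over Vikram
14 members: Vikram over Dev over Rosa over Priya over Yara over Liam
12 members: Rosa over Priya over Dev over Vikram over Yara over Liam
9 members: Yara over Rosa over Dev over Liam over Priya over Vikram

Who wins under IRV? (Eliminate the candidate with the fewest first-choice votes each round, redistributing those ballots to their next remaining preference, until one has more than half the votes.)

Priya

Round 1: Vikram 14, Yara 25, Dev 0, Rosa 12, Priya 13, Liam 26. Dev eliminated.
Round 2: Vikram 14, Yara 25, Rosa 12, Priya 13, Liam 26. Rosa eliminated.
Round 3: Vikram 14, Yara 25, Priya 25, Liam 26. Vikram eliminated.
Round 4: Yara 25, Priya 39, Liam 26. Yara eliminated.
Round 5: Priya 55, Liam 35. Priya has a majority (≥46).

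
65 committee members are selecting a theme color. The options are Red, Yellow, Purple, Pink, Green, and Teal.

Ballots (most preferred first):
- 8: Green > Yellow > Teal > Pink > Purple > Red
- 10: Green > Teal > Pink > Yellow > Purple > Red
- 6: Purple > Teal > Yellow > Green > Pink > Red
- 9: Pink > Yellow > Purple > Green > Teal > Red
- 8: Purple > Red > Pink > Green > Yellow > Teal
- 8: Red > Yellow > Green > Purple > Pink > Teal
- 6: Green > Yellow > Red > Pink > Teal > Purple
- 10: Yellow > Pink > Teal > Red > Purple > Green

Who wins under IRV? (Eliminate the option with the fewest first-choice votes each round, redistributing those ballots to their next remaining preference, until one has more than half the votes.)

Yellow

Round 1: Red 8, Yellow 10, Purple 14, Pink 9, Green 24, Teal 0. Teal eliminated.
Round 2: Red 8, Yellow 10, Purple 14, Pink 9, Green 24. Red eliminated.
Round 3: Yellow 18, Purple 14, Pink 9, Green 24. Pink eliminated.
Round 4: Yellow 27, Purple 14, Green 24. Purple eliminated.
Round 5: Yellow 33, Green 32. Yellow has a majority (≥33).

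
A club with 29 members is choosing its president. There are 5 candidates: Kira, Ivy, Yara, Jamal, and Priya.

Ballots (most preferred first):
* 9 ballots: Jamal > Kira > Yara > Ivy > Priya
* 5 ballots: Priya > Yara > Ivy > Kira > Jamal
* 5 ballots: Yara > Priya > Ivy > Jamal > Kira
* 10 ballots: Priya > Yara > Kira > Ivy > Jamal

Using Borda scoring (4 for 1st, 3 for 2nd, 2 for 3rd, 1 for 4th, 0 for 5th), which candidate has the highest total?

Kira: 9×3 + 5×1 + 5×0 + 10×2 = 52
Ivy: 9×1 + 5×2 + 5×2 + 10×1 = 39
Yara: 9×2 + 5×3 + 5×4 + 10×3 = 83
Jamal: 9×4 + 5×0 + 5×1 + 10×0 = 41
Priya: 9×0 + 5×4 + 5×3 + 10×4 = 75

Yara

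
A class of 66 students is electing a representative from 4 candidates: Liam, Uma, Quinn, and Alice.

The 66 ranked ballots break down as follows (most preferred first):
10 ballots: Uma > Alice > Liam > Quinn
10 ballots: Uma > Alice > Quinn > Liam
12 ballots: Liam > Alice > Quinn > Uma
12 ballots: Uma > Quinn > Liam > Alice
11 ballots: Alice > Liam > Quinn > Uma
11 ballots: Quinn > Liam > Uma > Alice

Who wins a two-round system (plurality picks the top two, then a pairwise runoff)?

Round 1 first-place votes: Liam 12, Uma 32, Quinn 11, Alice 11. Uma and Liam advance.
Runoff: Uma is ranked above Liam on 32 ballots, Liam above Uma on 34.

Liam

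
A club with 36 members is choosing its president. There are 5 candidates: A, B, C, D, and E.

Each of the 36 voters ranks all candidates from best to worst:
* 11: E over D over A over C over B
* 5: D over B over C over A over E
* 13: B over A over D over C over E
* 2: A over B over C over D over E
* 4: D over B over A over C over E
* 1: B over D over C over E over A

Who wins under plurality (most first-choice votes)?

B

First-place votes: A 2, B 14, C 0, D 9, E 11.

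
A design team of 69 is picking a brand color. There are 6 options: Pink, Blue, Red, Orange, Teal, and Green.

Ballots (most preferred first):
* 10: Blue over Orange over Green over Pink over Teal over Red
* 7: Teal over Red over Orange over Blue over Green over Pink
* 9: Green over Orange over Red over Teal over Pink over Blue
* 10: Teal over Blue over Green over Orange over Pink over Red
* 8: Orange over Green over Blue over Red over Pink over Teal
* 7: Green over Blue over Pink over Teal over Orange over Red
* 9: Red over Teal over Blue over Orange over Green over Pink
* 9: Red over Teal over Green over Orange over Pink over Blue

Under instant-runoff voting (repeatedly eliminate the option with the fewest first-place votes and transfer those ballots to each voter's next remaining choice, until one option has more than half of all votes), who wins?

Round 1: Pink 0, Blue 10, Red 18, Orange 8, Teal 17, Green 16. Pink eliminated.
Round 2: Blue 10, Red 18, Orange 8, Teal 17, Green 16. Orange eliminated.
Round 3: Blue 10, Red 18, Teal 17, Green 24. Blue eliminated.
Round 4: Red 18, Teal 17, Green 34. Teal eliminated.
Round 5: Red 25, Green 44. Green has a majority (≥35).

Green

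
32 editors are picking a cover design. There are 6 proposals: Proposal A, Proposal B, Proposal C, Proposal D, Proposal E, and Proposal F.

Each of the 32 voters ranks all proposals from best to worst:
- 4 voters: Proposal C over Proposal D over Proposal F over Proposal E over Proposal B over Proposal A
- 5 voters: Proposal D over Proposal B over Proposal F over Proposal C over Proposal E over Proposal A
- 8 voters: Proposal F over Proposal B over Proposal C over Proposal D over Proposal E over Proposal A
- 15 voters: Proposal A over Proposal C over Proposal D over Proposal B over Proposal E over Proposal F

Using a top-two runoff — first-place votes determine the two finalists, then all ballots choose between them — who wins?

Round 1 first-place votes: Proposal A 15, Proposal B 0, Proposal C 4, Proposal D 5, Proposal E 0, Proposal F 8. Proposal A and Proposal F advance.
Runoff: Proposal A is ranked above Proposal F on 15 ballots, Proposal F above Proposal A on 17.

Proposal F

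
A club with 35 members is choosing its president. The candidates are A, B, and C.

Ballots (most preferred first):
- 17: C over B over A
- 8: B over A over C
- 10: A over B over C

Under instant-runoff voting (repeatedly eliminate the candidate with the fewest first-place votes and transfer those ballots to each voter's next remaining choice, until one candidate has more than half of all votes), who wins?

A

Round 1: A 10, B 8, C 17. B eliminated.
Round 2: A 18, C 17. A has a majority (≥18).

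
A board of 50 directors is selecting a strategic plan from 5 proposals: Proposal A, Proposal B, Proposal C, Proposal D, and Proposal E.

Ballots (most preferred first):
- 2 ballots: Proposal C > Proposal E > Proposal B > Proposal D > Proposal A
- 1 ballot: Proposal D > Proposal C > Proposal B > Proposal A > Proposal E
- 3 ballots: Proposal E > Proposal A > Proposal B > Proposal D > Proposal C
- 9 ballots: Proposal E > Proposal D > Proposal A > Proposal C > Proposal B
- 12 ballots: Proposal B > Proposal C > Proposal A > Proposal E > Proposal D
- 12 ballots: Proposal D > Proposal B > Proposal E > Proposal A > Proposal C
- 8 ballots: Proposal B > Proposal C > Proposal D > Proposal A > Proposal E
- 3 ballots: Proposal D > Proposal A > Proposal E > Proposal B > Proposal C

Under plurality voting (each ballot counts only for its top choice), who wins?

First-place votes: Proposal A 0, Proposal B 20, Proposal C 2, Proposal D 16, Proposal E 12.

Proposal B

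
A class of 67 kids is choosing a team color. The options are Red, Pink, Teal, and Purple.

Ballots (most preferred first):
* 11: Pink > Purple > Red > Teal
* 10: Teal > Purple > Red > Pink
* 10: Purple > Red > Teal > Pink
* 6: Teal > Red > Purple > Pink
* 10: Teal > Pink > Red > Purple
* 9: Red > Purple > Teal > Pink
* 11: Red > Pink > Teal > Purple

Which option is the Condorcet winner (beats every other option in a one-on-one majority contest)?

Red vs Pink: 46–21
Red vs Teal: 41–26
Red vs Purple: 36–31
Red beats every other option.

Red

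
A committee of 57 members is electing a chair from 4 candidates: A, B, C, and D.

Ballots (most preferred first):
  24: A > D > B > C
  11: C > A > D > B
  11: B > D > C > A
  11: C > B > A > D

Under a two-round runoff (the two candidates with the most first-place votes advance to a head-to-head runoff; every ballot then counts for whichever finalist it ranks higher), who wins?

C

Round 1 first-place votes: A 24, B 11, C 22, D 0. A and C advance.
Runoff: A is ranked above C on 24 ballots, C above A on 33.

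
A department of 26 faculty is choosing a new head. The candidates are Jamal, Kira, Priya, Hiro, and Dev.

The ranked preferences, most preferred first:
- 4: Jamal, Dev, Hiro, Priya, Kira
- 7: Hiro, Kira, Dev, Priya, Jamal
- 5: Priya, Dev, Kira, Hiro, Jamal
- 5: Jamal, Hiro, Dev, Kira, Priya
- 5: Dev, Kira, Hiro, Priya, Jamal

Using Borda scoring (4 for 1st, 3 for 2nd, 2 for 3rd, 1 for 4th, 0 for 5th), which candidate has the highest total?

Dev

Jamal: 4×4 + 7×0 + 5×0 + 5×4 + 5×0 = 36
Kira: 4×0 + 7×3 + 5×2 + 5×1 + 5×3 = 51
Priya: 4×1 + 7×1 + 5×4 + 5×0 + 5×1 = 36
Hiro: 4×2 + 7×4 + 5×1 + 5×3 + 5×2 = 66
Dev: 4×3 + 7×2 + 5×3 + 5×2 + 5×4 = 71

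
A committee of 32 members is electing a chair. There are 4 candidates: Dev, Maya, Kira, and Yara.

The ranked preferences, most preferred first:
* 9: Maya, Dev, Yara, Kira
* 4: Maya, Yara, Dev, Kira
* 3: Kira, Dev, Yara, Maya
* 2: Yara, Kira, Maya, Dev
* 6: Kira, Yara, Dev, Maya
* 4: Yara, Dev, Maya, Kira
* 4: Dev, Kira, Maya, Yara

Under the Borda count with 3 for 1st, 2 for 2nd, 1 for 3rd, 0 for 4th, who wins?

Dev: 9×2 + 4×1 + 3×2 + 2×0 + 6×1 + 4×2 + 4×3 = 54
Maya: 9×3 + 4×3 + 3×0 + 2×1 + 6×0 + 4×1 + 4×1 = 49
Kira: 9×0 + 4×0 + 3×3 + 2×2 + 6×3 + 4×0 + 4×2 = 39
Yara: 9×1 + 4×2 + 3×1 + 2×3 + 6×2 + 4×3 + 4×0 = 50

Dev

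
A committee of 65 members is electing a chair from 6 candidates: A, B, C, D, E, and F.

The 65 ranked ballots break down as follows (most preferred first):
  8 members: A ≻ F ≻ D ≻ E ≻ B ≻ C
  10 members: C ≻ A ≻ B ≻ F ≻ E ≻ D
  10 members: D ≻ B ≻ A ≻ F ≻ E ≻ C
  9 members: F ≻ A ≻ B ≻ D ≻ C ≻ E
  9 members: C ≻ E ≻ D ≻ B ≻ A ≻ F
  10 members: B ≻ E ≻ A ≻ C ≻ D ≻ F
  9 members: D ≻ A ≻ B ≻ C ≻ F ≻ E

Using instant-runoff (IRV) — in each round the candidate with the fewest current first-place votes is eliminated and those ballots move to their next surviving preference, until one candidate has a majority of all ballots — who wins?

Round 1: A 8, B 10, C 19, D 19, E 0, F 9. E eliminated.
Round 2: A 8, B 10, C 19, D 19, F 9. A eliminated.
Round 3: B 10, C 19, D 19, F 17. B eliminated.
Round 4: C 29, D 19, F 17. F eliminated.
Round 5: C 29, D 36. D has a majority (≥33).

D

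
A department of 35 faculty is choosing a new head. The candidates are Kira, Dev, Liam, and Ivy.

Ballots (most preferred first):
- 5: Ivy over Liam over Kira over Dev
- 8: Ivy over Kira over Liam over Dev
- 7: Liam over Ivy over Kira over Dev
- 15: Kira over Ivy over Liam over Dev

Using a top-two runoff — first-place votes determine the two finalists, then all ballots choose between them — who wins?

Ivy

Round 1 first-place votes: Kira 15, Dev 0, Liam 7, Ivy 13. Kira and Ivy advance.
Runoff: Kira is ranked above Ivy on 15 ballots, Ivy above Kira on 20.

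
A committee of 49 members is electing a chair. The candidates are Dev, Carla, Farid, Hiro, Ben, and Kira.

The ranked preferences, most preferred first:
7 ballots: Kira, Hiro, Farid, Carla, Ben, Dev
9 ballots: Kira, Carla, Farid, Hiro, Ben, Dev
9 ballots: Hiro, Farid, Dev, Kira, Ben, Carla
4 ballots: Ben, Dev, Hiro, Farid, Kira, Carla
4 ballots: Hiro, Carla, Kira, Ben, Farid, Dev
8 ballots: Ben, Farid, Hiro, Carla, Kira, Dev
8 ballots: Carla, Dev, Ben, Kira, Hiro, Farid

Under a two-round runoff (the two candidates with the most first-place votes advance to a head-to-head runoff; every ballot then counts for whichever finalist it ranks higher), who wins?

Hiro

Round 1 first-place votes: Dev 0, Carla 8, Farid 0, Hiro 13, Ben 12, Kira 16. Kira and Hiro advance.
Runoff: Kira is ranked above Hiro on 24 ballots, Hiro above Kira on 25.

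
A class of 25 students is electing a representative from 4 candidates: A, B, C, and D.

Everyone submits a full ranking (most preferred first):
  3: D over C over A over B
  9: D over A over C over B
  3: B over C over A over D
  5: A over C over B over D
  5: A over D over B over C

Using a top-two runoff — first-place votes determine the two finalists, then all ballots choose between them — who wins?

A

Round 1 first-place votes: A 10, B 3, C 0, D 12. D and A advance.
Runoff: D is ranked above A on 12 ballots, A above D on 13.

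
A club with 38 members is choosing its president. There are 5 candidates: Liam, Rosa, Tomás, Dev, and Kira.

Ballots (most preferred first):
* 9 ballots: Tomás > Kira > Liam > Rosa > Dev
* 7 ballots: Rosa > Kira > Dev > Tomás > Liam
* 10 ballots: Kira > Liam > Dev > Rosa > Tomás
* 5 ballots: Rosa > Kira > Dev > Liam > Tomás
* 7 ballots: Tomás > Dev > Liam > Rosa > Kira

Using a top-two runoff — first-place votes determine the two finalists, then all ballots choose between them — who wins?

Rosa

Round 1 first-place votes: Liam 0, Rosa 12, Tomás 16, Dev 0, Kira 10. Tomás and Rosa advance.
Runoff: Tomás is ranked above Rosa on 16 ballots, Rosa above Tomás on 22.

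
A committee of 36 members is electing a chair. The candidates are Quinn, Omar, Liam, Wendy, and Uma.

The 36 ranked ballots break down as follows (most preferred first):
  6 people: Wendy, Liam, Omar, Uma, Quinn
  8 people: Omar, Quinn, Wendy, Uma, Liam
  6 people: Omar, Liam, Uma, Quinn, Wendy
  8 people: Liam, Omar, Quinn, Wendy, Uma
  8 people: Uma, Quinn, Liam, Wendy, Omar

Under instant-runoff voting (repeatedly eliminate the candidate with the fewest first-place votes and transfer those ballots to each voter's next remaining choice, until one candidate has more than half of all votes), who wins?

Liam

Round 1: Quinn 0, Omar 14, Liam 8, Wendy 6, Uma 8. Quinn eliminated.
Round 2: Omar 14, Liam 8, Wendy 6, Uma 8. Wendy eliminated.
Round 3: Omar 14, Liam 14, Uma 8. Uma eliminated.
Round 4: Omar 14, Liam 22. Liam has a majority (≥19).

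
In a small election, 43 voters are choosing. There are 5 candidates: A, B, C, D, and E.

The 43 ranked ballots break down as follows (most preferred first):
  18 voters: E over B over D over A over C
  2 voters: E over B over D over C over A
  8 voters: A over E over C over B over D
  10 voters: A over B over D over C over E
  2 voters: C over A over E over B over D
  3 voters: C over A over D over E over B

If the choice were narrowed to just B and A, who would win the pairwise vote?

A

B is ranked above A on 20 ballots; A above B on 23.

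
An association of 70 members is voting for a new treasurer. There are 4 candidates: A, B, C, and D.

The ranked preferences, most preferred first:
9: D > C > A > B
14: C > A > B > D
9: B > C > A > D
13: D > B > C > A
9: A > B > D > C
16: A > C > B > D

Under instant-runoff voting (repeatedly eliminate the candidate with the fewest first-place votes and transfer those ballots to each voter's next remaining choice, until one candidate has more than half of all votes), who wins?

Round 1: A 25, B 9, C 14, D 22. B eliminated.
Round 2: A 25, C 23, D 22. D eliminated.
Round 3: A 25, C 45. C has a majority (≥36).

C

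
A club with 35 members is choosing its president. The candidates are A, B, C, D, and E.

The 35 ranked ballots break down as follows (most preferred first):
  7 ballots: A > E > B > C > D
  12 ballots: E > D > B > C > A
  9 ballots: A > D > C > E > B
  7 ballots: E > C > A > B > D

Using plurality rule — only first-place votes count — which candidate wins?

E

First-place votes: A 16, B 0, C 0, D 0, E 19.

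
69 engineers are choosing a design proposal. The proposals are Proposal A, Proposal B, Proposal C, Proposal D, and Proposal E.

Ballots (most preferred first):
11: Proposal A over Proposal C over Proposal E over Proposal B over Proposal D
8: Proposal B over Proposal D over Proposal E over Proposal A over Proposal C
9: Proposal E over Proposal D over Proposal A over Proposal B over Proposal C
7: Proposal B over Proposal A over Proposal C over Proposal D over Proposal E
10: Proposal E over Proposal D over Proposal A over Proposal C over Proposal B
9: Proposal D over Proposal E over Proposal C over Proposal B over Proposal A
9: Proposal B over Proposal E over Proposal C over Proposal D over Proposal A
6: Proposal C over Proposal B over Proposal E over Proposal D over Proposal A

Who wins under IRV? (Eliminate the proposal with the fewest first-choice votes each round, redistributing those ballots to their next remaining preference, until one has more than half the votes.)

Round 1: Proposal A 11, Proposal B 24, Proposal C 6, Proposal D 9, Proposal E 19. Proposal C eliminated.
Round 2: Proposal A 11, Proposal B 30, Proposal D 9, Proposal E 19. Proposal D eliminated.
Round 3: Proposal A 11, Proposal B 30, Proposal E 28. Proposal A eliminated.
Round 4: Proposal B 30, Proposal E 39. Proposal E has a majority (≥35).

Proposal E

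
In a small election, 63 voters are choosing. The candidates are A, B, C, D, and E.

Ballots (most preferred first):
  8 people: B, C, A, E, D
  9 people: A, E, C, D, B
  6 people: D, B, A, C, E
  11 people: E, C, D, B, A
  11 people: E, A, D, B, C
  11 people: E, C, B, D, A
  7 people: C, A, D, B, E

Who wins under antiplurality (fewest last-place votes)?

D

Last-place votes: A 22, B 9, C 11, D 8, E 13.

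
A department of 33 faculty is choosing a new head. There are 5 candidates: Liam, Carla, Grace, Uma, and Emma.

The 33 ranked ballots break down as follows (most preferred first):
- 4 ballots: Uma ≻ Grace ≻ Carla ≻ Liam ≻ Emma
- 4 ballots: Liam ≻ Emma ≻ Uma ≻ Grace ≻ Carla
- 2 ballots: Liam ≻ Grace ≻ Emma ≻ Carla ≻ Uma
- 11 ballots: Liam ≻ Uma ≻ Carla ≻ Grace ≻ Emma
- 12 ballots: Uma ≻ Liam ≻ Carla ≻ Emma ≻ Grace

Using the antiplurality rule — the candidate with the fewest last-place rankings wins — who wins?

Last-place votes: Liam 0, Carla 4, Grace 12, Uma 2, Emma 15.

Liam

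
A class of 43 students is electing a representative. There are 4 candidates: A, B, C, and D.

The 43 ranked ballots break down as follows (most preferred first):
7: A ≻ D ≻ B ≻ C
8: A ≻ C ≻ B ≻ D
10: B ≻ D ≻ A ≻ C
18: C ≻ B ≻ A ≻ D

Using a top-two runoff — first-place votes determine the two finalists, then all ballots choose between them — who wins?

A

Round 1 first-place votes: A 15, B 10, C 18, D 0. C and A advance.
Runoff: C is ranked above A on 18 ballots, A above C on 25.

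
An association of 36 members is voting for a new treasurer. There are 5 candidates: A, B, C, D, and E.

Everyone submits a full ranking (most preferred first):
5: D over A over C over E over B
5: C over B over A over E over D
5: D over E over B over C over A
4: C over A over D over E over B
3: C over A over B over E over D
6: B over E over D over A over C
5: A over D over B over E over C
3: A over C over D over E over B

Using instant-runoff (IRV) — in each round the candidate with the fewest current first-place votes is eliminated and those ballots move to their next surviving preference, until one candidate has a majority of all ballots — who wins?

D

Round 1: A 8, B 6, C 12, D 10, E 0. E eliminated.
Round 2: A 8, B 6, C 12, D 10. B eliminated.
Round 3: A 8, C 12, D 16. A eliminated.
Round 4: C 15, D 21. D has a majority (≥19).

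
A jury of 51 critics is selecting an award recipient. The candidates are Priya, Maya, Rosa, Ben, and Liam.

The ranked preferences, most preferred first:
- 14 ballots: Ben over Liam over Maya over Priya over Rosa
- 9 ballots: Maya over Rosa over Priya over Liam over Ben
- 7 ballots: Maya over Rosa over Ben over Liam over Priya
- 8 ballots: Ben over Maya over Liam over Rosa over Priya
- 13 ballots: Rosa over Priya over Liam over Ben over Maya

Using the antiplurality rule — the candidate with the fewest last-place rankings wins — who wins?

Liam

Last-place votes: Priya 15, Maya 13, Rosa 14, Ben 9, Liam 0.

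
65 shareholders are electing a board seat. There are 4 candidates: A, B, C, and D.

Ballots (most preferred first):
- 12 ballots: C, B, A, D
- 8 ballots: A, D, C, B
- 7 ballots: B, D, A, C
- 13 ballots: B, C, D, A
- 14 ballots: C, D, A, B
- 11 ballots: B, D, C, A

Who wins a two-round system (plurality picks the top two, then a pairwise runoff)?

Round 1 first-place votes: A 8, B 31, C 26, D 0. B and C advance.
Runoff: B is ranked above C on 31 ballots, C above B on 34.

C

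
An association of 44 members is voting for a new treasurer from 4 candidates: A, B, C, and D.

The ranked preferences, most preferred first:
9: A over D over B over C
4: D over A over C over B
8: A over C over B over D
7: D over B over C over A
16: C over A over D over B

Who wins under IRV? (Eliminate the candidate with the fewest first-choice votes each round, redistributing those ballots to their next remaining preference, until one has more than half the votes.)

C

Round 1: A 17, B 0, C 16, D 11. B eliminated.
Round 2: A 17, C 16, D 11. D eliminated.
Round 3: A 21, C 23. C has a majority (≥23).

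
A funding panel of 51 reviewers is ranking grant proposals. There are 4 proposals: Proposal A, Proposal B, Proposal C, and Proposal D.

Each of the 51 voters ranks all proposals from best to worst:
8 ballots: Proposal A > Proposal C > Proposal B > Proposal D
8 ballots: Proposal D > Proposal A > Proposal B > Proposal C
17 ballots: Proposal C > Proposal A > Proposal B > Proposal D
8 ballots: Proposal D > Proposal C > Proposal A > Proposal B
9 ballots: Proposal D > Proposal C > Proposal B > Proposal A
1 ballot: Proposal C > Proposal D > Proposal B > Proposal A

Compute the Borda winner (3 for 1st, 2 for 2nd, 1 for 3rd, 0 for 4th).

Proposal C

Proposal A: 8×3 + 8×2 + 17×2 + 8×1 + 9×0 + 1×0 = 82
Proposal B: 8×1 + 8×1 + 17×1 + 8×0 + 9×1 + 1×1 = 43
Proposal C: 8×2 + 8×0 + 17×3 + 8×2 + 9×2 + 1×3 = 104
Proposal D: 8×0 + 8×3 + 17×0 + 8×3 + 9×3 + 1×2 = 77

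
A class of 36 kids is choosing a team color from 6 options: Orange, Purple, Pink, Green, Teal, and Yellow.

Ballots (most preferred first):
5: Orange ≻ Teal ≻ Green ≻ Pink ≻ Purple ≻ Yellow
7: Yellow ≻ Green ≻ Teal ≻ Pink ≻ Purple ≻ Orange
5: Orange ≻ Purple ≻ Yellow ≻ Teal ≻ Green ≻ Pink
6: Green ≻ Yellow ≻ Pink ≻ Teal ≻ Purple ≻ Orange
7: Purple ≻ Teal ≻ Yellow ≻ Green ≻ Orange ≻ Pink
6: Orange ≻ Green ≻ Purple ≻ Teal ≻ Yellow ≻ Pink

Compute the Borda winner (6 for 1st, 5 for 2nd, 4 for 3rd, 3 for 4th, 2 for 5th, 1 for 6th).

Green

Orange: 5×6 + 7×1 + 5×6 + 6×1 + 7×2 + 6×6 = 123
Purple: 5×2 + 7×2 + 5×5 + 6×2 + 7×6 + 6×4 = 127
Pink: 5×3 + 7×3 + 5×1 + 6×4 + 7×1 + 6×1 = 78
Green: 5×4 + 7×5 + 5×2 + 6×6 + 7×3 + 6×5 = 152
Teal: 5×5 + 7×4 + 5×3 + 6×3 + 7×5 + 6×3 = 139
Yellow: 5×1 + 7×6 + 5×4 + 6×5 + 7×4 + 6×2 = 137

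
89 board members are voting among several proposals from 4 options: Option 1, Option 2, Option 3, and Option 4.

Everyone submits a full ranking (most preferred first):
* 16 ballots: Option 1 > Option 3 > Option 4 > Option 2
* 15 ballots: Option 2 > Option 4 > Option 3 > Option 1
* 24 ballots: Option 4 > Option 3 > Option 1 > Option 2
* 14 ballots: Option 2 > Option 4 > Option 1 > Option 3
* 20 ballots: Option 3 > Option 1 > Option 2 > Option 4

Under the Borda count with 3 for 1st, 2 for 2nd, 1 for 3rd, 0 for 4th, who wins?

Option 3

Option 1: 16×3 + 15×0 + 24×1 + 14×1 + 20×2 = 126
Option 2: 16×0 + 15×3 + 24×0 + 14×3 + 20×1 = 107
Option 3: 16×2 + 15×1 + 24×2 + 14×0 + 20×3 = 155
Option 4: 16×1 + 15×2 + 24×3 + 14×2 + 20×0 = 146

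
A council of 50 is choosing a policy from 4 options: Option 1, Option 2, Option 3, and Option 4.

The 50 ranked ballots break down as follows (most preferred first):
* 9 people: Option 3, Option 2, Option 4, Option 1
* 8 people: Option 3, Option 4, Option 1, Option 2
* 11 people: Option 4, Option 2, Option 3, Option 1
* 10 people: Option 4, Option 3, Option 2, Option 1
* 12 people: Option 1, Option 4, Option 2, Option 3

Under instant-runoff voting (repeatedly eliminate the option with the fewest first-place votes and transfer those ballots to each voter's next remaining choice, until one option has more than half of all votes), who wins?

Round 1: Option 1 12, Option 2 0, Option 3 17, Option 4 21. Option 2 eliminated.
Round 2: Option 1 12, Option 3 17, Option 4 21. Option 1 eliminated.
Round 3: Option 3 17, Option 4 33. Option 4 has a majority (≥26).

Option 4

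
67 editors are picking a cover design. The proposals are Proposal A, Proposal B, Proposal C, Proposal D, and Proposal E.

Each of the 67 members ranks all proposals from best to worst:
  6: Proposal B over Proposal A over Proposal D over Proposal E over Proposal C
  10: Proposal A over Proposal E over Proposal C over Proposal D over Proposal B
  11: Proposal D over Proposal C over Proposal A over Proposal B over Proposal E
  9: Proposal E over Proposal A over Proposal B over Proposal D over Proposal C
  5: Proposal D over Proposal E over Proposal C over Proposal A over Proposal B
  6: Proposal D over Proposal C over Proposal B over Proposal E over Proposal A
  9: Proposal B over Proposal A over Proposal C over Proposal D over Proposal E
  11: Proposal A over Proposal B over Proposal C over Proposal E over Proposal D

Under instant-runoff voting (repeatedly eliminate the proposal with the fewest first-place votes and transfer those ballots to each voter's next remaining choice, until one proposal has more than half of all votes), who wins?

Round 1: Proposal A 21, Proposal B 15, Proposal C 0, Proposal D 22, Proposal E 9. Proposal C eliminated.
Round 2: Proposal A 21, Proposal B 15, Proposal D 22, Proposal E 9. Proposal E eliminated.
Round 3: Proposal A 30, Proposal B 15, Proposal D 22. Proposal B eliminated.
Round 4: Proposal A 45, Proposal D 22. Proposal A has a majority (≥34).

Proposal A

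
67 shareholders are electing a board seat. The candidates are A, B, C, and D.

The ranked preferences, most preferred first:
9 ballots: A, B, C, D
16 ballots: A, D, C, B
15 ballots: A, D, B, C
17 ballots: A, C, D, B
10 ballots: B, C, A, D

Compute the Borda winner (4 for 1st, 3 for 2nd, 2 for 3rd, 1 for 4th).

A: 9×4 + 16×4 + 15×4 + 17×4 + 10×2 = 248
B: 9×3 + 16×1 + 15×2 + 17×1 + 10×4 = 130
C: 9×2 + 16×2 + 15×1 + 17×3 + 10×3 = 146
D: 9×1 + 16×3 + 15×3 + 17×2 + 10×1 = 146

A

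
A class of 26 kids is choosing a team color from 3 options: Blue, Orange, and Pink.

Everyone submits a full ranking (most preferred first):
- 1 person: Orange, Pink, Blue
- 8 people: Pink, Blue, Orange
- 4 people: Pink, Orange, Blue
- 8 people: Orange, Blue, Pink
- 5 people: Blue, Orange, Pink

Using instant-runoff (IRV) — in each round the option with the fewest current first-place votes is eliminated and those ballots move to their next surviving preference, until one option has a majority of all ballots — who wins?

Orange

Round 1: Blue 5, Orange 9, Pink 12. Blue eliminated.
Round 2: Orange 14, Pink 12. Orange has a majority (≥14).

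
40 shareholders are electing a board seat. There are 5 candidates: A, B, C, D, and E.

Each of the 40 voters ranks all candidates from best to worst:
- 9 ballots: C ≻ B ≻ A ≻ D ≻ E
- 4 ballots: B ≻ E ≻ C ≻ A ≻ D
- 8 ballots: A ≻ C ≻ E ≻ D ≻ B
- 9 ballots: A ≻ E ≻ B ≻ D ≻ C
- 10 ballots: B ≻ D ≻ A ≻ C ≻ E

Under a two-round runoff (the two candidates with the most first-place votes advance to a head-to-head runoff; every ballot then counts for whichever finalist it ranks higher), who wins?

Round 1 first-place votes: A 17, B 14, C 9, D 0, E 0. A and B advance.
Runoff: A is ranked above B on 17 ballots, B above A on 23.

B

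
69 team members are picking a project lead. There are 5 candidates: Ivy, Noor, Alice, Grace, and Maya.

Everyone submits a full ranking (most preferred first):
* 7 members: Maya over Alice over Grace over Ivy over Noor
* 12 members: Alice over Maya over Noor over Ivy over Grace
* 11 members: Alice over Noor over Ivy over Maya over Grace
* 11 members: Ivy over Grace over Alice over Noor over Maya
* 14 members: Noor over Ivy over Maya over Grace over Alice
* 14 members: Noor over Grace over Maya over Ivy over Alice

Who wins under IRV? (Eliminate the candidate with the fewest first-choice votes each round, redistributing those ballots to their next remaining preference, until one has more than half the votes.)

Round 1: Ivy 11, Noor 28, Alice 23, Grace 0, Maya 7. Grace eliminated.
Round 2: Ivy 11, Noor 28, Alice 23, Maya 7. Maya eliminated.
Round 3: Ivy 11, Noor 28, Alice 30. Ivy eliminated.
Round 4: Noor 28, Alice 41. Alice has a majority (≥35).

Alice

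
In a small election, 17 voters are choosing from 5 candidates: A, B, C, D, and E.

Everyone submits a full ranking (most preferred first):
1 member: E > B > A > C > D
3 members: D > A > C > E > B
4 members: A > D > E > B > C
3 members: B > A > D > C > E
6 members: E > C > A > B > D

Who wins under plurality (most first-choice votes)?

E

First-place votes: A 4, B 3, C 0, D 3, E 7.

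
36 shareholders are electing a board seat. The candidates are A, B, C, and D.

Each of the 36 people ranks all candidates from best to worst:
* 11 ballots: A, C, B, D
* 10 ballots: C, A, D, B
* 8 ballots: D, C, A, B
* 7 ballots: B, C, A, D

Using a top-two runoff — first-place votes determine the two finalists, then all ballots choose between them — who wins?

C

Round 1 first-place votes: A 11, B 7, C 10, D 8. A and C advance.
Runoff: A is ranked above C on 11 ballots, C above A on 25.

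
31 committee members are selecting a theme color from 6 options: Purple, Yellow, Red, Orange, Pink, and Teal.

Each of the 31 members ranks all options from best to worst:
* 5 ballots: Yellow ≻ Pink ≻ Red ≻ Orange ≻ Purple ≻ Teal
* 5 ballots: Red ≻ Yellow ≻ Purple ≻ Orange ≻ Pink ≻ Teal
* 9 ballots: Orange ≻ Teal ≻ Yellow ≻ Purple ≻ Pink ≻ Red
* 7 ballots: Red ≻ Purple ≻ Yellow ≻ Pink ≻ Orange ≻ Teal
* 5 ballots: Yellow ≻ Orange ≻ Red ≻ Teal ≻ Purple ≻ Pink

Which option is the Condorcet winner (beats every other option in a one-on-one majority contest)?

Yellow

Yellow vs Purple: 24–7
Yellow vs Red: 19–12
Yellow vs Orange: 22–9
Yellow vs Pink: 31–0
Yellow vs Teal: 22–9
Yellow beats every other option.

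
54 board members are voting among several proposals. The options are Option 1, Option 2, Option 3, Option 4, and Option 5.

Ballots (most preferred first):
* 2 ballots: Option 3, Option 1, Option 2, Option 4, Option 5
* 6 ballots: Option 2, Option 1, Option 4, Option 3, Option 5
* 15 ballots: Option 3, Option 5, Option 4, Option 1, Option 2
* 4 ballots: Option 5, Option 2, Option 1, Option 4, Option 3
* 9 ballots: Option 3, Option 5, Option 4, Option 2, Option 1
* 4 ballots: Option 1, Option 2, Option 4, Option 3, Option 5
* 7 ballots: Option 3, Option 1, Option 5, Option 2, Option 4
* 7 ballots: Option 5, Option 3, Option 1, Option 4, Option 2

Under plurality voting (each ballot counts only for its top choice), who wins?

Option 3

First-place votes: Option 1 4, Option 2 6, Option 3 33, Option 4 0, Option 5 11.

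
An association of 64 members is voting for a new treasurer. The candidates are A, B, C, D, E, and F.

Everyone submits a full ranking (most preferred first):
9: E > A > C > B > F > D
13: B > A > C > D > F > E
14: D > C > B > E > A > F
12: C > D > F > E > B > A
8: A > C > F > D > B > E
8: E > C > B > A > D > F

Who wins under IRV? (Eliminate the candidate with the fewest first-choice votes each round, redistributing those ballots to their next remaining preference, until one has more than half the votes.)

C

Round 1: A 8, B 13, C 12, D 14, E 17, F 0. F eliminated.
Round 2: A 8, B 13, C 12, D 14, E 17. A eliminated.
Round 3: B 13, C 20, D 14, E 17. B eliminated.
Round 4: C 33, D 14, E 17. C has a majority (≥33).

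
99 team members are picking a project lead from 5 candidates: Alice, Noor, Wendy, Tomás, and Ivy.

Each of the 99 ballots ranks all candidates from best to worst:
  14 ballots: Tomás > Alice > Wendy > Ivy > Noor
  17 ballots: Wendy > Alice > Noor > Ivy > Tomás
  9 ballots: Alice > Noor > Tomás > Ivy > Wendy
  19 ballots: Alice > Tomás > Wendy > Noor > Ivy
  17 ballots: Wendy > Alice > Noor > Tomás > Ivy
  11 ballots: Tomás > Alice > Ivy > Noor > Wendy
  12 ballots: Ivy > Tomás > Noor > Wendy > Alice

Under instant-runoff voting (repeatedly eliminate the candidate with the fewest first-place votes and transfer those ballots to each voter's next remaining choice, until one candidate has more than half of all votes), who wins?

Round 1: Alice 28, Noor 0, Wendy 34, Tomás 25, Ivy 12. Noor eliminated.
Round 2: Alice 28, Wendy 34, Tomás 25, Ivy 12. Ivy eliminated.
Round 3: Alice 28, Wendy 34, Tomás 37. Alice eliminated.
Round 4: Wendy 34, Tomás 65. Tomás has a majority (≥50).

Tomás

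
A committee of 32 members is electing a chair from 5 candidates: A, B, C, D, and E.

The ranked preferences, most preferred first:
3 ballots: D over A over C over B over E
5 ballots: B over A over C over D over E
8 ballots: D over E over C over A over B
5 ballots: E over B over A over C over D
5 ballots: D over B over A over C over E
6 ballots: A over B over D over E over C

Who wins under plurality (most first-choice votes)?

First-place votes: A 6, B 5, C 0, D 16, E 5.

D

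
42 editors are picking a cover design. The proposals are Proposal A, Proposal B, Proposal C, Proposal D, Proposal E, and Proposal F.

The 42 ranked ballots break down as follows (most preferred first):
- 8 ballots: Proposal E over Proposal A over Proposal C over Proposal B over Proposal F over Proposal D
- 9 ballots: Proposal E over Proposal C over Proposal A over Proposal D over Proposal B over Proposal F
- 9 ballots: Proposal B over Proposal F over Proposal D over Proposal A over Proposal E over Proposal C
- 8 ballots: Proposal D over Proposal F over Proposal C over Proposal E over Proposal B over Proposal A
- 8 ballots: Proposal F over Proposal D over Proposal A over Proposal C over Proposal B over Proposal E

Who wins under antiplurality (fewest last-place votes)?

Proposal B

Last-place votes: Proposal A 8, Proposal B 0, Proposal C 9, Proposal D 8, Proposal E 8, Proposal F 9.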